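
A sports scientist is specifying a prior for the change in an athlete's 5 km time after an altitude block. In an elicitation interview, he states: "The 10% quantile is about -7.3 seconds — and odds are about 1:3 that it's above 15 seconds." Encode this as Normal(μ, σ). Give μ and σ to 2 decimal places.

For Normal(μ,σ), the p-quantile is μ + z_p·σ. Here z_{0.1} = -1.282, z_{0.75} = 0.6745.
So -7.3 = μ − 1.282σ and 15 = μ + 0.6745σ.
Subtracting: σ = (15 − -7.3)/(0.6745 − (-1.282)) = 11.40.
Then μ = -7.3 − (-1.282)·11.40 = 7.31.

μ = 7.31, σ = 11.40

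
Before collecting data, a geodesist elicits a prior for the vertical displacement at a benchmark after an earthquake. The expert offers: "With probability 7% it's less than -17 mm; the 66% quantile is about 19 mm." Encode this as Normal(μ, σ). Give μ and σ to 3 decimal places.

μ = 11.136, σ = 19.065

For Normal(μ,σ), the p-quantile is μ + z_p·σ. Here z_{0.07} = -1.476, z_{0.66} = 0.4125.
So -17 = μ − 1.476σ and 19 = μ + 0.4125σ.
Subtracting: σ = (19 − -17)/(0.4125 − (-1.476)) = 19.065.
Then μ = -17 − (-1.476)·19.065 = 11.136.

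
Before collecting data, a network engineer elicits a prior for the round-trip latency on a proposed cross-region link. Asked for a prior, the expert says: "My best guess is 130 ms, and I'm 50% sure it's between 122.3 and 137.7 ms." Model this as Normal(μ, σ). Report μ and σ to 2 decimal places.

μ = 130.00, σ = 11.42

A symmetric 50% interval runs μ ± z·σ with z = 0.6745.
Half-width = 7.7, so σ = 7.7/0.6745 = 11.42.
μ is the stated best guess, 130.00.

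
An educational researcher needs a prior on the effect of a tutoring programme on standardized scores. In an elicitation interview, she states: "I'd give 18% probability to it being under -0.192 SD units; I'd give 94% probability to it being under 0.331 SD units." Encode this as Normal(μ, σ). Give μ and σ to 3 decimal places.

μ = 0.002, σ = 0.212

For Normal(μ,σ), the p-quantile is μ + z_p·σ. Here z_{0.18} = -0.9154, z_{0.94} = 1.555.
So -0.192 = μ − 0.9154σ and 0.331 = μ + 1.555σ.
Subtracting: σ = (0.331 − -0.192)/(1.555 − (-0.9154)) = 0.212.
Then μ = -0.192 − (-0.9154)·0.212 = 0.002.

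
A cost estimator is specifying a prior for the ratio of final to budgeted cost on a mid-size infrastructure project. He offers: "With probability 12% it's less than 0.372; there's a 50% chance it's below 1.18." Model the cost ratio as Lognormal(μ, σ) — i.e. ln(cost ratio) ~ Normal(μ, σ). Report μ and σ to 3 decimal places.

μ ≈ 0.166, σ ≈ 0.982

If T ~ Lognormal(μ,σ) then ln T ~ Normal(μ,σ), so the p-quantile of ln T is μ + z_p·σ.
ln(0.372) = -0.9889 and ln(1.18) = 0.1655; z_{0.12} = -1.175, z_{0.5} = 0.
σ = (0.1655 − -0.9889)/(0 − (-1.175)) = 0.982.
μ = -0.9889 − (-1.175)·0.982 = 0.166.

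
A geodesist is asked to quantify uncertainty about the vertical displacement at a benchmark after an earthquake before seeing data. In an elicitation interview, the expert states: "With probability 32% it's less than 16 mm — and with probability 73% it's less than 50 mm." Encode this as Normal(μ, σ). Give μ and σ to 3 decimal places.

For Normal(μ,σ), the p-quantile is μ + z_p·σ. Here z_{0.32} = -0.4677, z_{0.73} = 0.6128.
So 16 = μ − 0.4677σ and 50 = μ + 0.6128σ.
Subtracting: σ = (50 − 16)/(0.6128 − (-0.4677)) = 31.467.
Then μ = 16 − (-0.4677)·31.467 = 30.717.

μ = 30.717, σ = 31.467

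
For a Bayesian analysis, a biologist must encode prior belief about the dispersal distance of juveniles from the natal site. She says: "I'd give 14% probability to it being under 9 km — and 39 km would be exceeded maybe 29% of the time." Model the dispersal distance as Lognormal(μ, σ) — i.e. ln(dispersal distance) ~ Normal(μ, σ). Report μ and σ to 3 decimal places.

μ ≈ 3.167, σ ≈ 0.898

If T ~ Lognormal(μ,σ) then ln T ~ Normal(μ,σ), so the p-quantile of ln T is μ + z_p·σ.
ln(9) = 2.197 and ln(39) = 3.664; z_{0.14} = -1.08, z_{0.71} = 0.5534.
σ = (3.664 − 2.197)/(0.5534 − (-1.08)) = 0.898.
μ = 2.197 − (-1.08)·0.898 = 3.167.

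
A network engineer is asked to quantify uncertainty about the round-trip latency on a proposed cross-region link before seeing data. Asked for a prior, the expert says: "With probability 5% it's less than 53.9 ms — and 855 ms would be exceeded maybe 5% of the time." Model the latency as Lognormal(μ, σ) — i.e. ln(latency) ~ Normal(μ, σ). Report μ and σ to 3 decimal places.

μ ≈ 5.369, σ ≈ 0.840

If T ~ Lognormal(μ,σ) then ln T ~ Normal(μ,σ), so the p-quantile of ln T is μ + z_p·σ.
ln(53.9) = 3.987 and ln(855) = 6.751; z_{0.05} = -1.645, z_{0.95} = 1.645.
σ = (6.751 − 3.987)/(1.645 − (-1.645)) = 0.840.
μ = 3.987 − (-1.645)·0.840 = 5.369.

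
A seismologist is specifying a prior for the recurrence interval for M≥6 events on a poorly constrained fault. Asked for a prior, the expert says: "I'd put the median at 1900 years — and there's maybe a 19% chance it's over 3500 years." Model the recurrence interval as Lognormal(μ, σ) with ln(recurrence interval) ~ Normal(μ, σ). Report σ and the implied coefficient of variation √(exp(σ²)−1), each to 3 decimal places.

If T ~ Lognormal(μ,σ) then ln T ~ Normal(μ,σ), so the p-quantile of ln T is μ + z_p·σ.
ln(1900) = 7.55 and ln(3500) = 8.161; z_{0.5} = 0, z_{0.81} = 0.8779.
σ = (8.161 − 7.55)/(0.8779 − (0)) = 0.696.
μ = 7.55 − (0)·0.696 = 7.550.
CV = √(exp(σ²)−1) = √(exp(0.4842)−1) = 0.789.

σ ≈ 0.696, CV ≈ 0.789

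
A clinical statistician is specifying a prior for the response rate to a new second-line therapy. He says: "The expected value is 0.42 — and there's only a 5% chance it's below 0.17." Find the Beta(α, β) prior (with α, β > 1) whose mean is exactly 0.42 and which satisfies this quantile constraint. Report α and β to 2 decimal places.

With mean 0.42 fixed, write α = 0.42s, β = 0.58s where s = α+β.
Need P(θ < 0.17) = 0.05 under Beta(0.42s, 0.58s). Normal approximation: (q−m)/√(m(1−m)/s) ≈ z_{0.05} = -1.64, so s ≈ 0.42·0.58·(-1.64)²/(0.17−0.42)² = 10.5.
At s = 10.5: P(θ<0.17) ≈ 0.034. Adjusting to match 0.05 gives s ≈ 8.69.
So α = 0.42·8.69 ≈ 3.65, β = 0.58·8.69 ≈ 5.04.

α ≈ 3.65, β ≈ 5.04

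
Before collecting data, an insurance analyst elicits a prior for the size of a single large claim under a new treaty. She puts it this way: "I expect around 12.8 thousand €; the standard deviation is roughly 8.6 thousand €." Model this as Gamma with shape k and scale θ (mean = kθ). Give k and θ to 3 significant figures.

k ≈ 2.22, θ ≈ 5.78

For Gamma(k, scale θ): mean = kθ, variance = kθ², so CV = 1/√k.
CV = SD/mean = 8.6/12.8 = 0.6719, hence k = 1/CV² = 2.22.
Then θ = mean/k = 12.8/2.22 = 5.78.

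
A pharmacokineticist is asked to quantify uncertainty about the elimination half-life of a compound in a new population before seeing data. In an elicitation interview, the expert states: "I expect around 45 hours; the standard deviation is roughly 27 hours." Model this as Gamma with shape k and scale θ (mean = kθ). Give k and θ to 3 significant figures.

k ≈ 2.78, θ ≈ 16.2

For Gamma(k, scale θ): mean = kθ, variance = kθ², so CV = 1/√k.
CV = SD/mean = 27/45 = 0.6, hence k = 1/CV² = 2.78.
Then θ = mean/k = 45/2.78 = 16.2.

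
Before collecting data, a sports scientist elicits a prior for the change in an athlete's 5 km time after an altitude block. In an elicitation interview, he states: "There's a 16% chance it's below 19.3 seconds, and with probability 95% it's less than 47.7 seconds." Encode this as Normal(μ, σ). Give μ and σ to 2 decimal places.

μ = 30.00, σ = 10.76

The p-quantile of Normal(μ,σ) is μ + z_p·σ, with z_{0.16} = -0.9945 and z_{0.95} = 1.645.
Eliminate σ: μ = (z₂·x₁ − z₁·x₂)/(z₂ − z₁) = (1.645·19.3 − (-0.9945)·47.7)/2.639 = 30.00.
Then σ = (x₂ − x₁)/(z₂ − z₁) = (47.7 − 19.3)/2.639 = 10.76.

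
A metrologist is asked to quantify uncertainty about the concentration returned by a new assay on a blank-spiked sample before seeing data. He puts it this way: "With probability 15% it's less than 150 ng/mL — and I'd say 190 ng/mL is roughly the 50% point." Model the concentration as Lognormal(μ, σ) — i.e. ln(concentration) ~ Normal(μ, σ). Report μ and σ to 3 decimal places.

μ ≈ 5.247, σ ≈ 0.228

If T ~ Lognormal(μ,σ) then ln T ~ Normal(μ,σ), so the p-quantile of ln T is μ + z_p·σ.
ln(150) = 5.011 and ln(190) = 5.247; z_{0.15} = -1.036, z_{0.5} = 0.
σ = (5.247 − 5.011)/(0 − (-1.036)) = 0.228.
μ = 5.011 − (-1.036)·0.228 = 5.247.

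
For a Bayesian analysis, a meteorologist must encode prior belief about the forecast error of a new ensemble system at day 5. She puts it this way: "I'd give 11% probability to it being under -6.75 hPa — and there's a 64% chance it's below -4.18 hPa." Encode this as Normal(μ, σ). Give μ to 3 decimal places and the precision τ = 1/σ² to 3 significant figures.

μ = -4.761, τ = 0.38

The p-quantile of Normal(μ,σ) is μ + z_p·σ, with z_{0.11} = -1.227 and z_{0.64} = 0.3585.
Eliminate σ: μ = (z₂·x₁ − z₁·x₂)/(z₂ − z₁) = (0.3585·-6.75 − (-1.227)·-4.18)/1.585 = -4.761.
Then σ = (x₂ − x₁)/(z₂ − z₁) = (-4.18 − -6.75)/1.585 = 1.621.
Precision τ = 1/σ² = 1/1.621² = 0.38.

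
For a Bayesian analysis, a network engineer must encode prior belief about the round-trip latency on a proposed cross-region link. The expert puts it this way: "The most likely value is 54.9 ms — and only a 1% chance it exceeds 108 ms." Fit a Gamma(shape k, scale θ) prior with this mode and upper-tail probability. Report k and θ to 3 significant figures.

k ≈ 11.8, θ ≈ 5.1

Gamma(k,θ) with k>1 has mode (k−1)θ, so θ = 54.9/(k−1).
Need P(X < 108) = 0.99 with θ tied to k this way. Start at k = 2, θ = 54.9: P(X<108) ≈ 0.585.
Too low — raise k to concentrate. Iterating converges to k ≈ 11.8.
Then θ = 54.9/(11.8−1) ≈ 5.1.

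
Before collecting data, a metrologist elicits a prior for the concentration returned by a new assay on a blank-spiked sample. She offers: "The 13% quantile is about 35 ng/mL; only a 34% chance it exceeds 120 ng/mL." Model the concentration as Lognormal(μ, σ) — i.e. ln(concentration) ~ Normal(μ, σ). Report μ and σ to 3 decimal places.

μ ≈ 4.457, σ ≈ 0.801

If T ~ Lognormal(μ,σ) then ln T ~ Normal(μ,σ), so the p-quantile of ln T is μ + z_p·σ.
ln(35) = 3.555 and ln(120) = 4.787; z_{0.13} = -1.126, z_{0.66} = 0.4125.
σ = (4.787 − 3.555)/(0.4125 − (-1.126)) = 0.801.
μ = 3.555 − (-1.126)·0.801 = 4.457.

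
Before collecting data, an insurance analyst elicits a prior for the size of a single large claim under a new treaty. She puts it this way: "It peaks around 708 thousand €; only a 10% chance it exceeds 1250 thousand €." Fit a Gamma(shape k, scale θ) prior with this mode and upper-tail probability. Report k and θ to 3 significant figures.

k ≈ 6.88, θ ≈ 120

Gamma(k,θ) with k>1 has mode (k−1)θ, so θ = 708/(k−1).
Need P(X < 1250) = 0.9 with θ tied to k this way. Start at k = 2, θ = 708: P(X<1250) ≈ 0.527.
Too low — raise k to concentrate. Iterating converges to k ≈ 6.88.
Then θ = 708/(6.88−1) ≈ 120.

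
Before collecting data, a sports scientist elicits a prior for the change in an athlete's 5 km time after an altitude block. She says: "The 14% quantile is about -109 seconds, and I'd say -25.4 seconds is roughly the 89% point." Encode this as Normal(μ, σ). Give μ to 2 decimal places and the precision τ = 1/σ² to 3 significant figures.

μ = -69.85, τ = 0.000761

For Normal(μ,σ), the p-quantile is μ + z_p·σ. Here z_{0.14} = -1.08, z_{0.89} = 1.227.
So -109 = μ − 1.08σ and -25.4 = μ + 1.227σ.
Subtracting: σ = (-25.4 − -109)/(1.227 − (-1.08)) = 36.24.
Then μ = -109 − (-1.08)·36.24 = -69.85.
Precision τ = 1/σ² = 1/36.24² = 0.000761.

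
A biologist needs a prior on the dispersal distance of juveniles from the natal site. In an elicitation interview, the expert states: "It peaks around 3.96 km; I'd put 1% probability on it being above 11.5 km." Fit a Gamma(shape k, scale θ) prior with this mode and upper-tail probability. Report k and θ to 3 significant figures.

k ≈ 4.99, θ ≈ 0.992

Gamma(k,θ) with k>1 has mode (k−1)θ, so θ = 3.96/(k−1).
Need P(X < 11.5) = 0.99 with θ tied to k this way. Start at k = 2, θ = 3.96: P(X<11.5) ≈ 0.786.
Too low — raise k to concentrate. Iterating converges to k ≈ 4.99.
Then θ = 3.96/(4.99−1) ≈ 0.992.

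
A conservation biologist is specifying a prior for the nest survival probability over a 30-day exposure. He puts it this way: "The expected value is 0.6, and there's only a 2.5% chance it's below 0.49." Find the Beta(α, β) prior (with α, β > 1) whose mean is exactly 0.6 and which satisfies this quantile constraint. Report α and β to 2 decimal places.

α ≈ 46.92, β ≈ 31.28

With mean 0.6 fixed, write α = 0.6s, β = 0.4s where s = α+β.
Need P(θ < 0.49) = 0.025 under Beta(0.6s, 0.4s). Normal approximation: (q−m)/√(m(1−m)/s) ≈ z_{0.025} = -1.96, so s ≈ 0.6·0.4·(-1.96)²/(0.49−0.6)² = 76.2.
At s = 76.2: P(θ<0.49) ≈ 0.026. Adjusting to match 0.025 gives s ≈ 78.20.
So α = 0.6·78.20 ≈ 46.92, β = 0.4·78.20 ≈ 31.28.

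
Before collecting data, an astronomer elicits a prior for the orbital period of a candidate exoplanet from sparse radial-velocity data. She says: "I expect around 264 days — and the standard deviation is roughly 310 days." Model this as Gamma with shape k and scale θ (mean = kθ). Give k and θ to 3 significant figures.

For Gamma(k, scale θ): mean = kθ, variance = kθ², so CV = 1/√k.
CV = SD/mean = 310/264 = 1.174, hence k = 1/CV² = 0.725.
Then θ = mean/k = 264/0.725 = 364.

k ≈ 0.725, θ ≈ 364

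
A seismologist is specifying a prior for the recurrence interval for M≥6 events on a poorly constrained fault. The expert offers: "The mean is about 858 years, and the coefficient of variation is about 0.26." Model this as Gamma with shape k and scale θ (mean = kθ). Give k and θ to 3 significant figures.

k ≈ 14.8, θ ≈ 58

For Gamma(k, scale θ): mean = kθ, variance = kθ², so CV = 1/√k.
CV = 0.26, hence k = 1/CV² = 14.8.
Then θ = mean/k = 858/14.8 = 58.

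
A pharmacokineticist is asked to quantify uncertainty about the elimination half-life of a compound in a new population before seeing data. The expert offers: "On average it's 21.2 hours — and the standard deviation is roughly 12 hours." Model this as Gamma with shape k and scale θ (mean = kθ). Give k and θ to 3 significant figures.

k ≈ 3.12, θ ≈ 6.79

For Gamma(k, scale θ): mean = kθ, variance = kθ², so CV = 1/√k.
CV = SD/mean = 12/21.2 = 0.566, hence k = 1/CV² = 3.12.
Then θ = mean/k = 21.2/3.12 = 6.79.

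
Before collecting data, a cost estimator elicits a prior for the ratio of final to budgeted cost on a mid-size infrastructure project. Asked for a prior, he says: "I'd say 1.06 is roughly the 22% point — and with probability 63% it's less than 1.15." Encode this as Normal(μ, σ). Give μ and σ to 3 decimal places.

The p-quantile of Normal(μ,σ) is μ + z_p·σ, with z_{0.22} = -0.7722 and z_{0.63} = 0.3319.
Eliminate σ: μ = (z₂·x₁ − z₁·x₂)/(z₂ − z₁) = (0.3319·1.06 − (-0.7722)·1.15)/1.104 = 1.123.
Then σ = (x₂ − x₁)/(z₂ − z₁) = (1.15 − 1.06)/1.104 = 0.082.

μ = 1.123, σ = 0.082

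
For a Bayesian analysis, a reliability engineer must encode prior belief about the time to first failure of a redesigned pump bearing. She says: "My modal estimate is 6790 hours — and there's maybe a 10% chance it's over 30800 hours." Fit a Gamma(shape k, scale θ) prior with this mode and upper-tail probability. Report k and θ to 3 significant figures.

k ≈ 1.79, θ ≈ 8630

Gamma(k,θ) with k>1 has mode (k−1)θ, so θ = 6790/(k−1).
Need P(X < 30800) = 0.9 with θ tied to k this way. Start at k = 2, θ = 6790: P(X<30800) ≈ 0.941.
Too high — lower k to spread out. Iterating converges to k ≈ 1.79.
Then θ = 6790/(1.79−1) ≈ 8630.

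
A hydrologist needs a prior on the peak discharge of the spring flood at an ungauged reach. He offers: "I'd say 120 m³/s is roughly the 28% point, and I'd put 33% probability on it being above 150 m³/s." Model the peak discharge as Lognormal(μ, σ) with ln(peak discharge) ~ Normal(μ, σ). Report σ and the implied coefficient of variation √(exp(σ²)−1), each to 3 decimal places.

If T ~ Lognormal(μ,σ) then ln T ~ Normal(μ,σ), so the p-quantile of ln T is μ + z_p·σ.
ln(120) = 4.787 and ln(150) = 5.011; z_{0.28} = -0.5828, z_{0.67} = 0.4399.
σ = (5.011 − 4.787)/(0.4399 − (-0.5828)) = 0.218.
μ = 4.787 − (-0.5828)·0.218 = 4.915.
CV = √(exp(σ²)−1) = √(exp(0.0476)−1) = 0.221.

σ ≈ 0.218, CV ≈ 0.221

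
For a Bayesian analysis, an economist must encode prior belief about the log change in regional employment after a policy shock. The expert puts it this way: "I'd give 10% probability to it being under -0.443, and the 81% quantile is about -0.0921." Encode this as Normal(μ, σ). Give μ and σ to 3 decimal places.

For Normal(μ,σ), the p-quantile is μ + z_p·σ. Here z_{0.1} = -1.282, z_{0.81} = 0.8779.
So -0.443 = μ − 1.282σ and -0.0921 = μ + 0.8779σ.
Subtracting: σ = (-0.0921 − -0.443)/(0.8779 − (-1.282)) = 0.162.
Then μ = -0.443 − (-1.282)·0.162 = -0.235.

μ = -0.235, σ = 0.162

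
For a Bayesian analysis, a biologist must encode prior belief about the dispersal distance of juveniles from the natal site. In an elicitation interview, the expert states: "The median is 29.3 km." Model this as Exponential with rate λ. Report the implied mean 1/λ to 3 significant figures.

mean ≈ 42.3 km

Exponential median = ln 2 / λ, so λ = ln 2 / 29.3 = 0.0237.
Mean = 1/λ = 42.3 km.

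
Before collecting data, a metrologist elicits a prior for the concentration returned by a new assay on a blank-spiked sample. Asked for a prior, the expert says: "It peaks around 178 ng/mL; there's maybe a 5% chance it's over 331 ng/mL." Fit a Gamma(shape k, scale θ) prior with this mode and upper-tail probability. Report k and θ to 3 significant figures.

Gamma(k,θ) with k>1 has mode (k−1)θ, so θ = 178/(k−1).
Need P(X < 331) = 0.95 with θ tied to k this way. Start at k = 2, θ = 178: P(X<331) ≈ 0.555.
Too low — raise k to concentrate. Iterating converges to k ≈ 8.23.
Then θ = 178/(8.23−1) ≈ 24.6.

k ≈ 8.23, θ ≈ 24.6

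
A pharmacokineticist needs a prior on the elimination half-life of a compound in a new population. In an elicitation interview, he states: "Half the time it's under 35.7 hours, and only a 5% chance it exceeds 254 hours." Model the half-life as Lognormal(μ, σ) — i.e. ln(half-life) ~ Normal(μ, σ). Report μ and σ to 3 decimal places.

μ ≈ 3.575, σ ≈ 1.193

If T ~ Lognormal(μ,σ) then ln T ~ Normal(μ,σ), so the p-quantile of ln T is μ + z_p·σ.
ln(35.7) = 3.575 and ln(254) = 5.537; z_{0.5} = 0, z_{0.95} = 1.645.
σ = (5.537 − 3.575)/(1.645 − (0)) = 1.193.
μ = 3.575 − (0)·1.193 = 3.575.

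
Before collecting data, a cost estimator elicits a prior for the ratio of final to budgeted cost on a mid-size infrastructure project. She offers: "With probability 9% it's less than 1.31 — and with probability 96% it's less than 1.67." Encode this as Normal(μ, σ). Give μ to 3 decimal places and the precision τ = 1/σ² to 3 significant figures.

μ = 1.466, τ = 73.7

The p-quantile of Normal(μ,σ) is μ + z_p·σ, with z_{0.09} = -1.341 and z_{0.96} = 1.751.
Eliminate σ: μ = (z₂·x₁ − z₁·x₂)/(z₂ − z₁) = (1.751·1.31 − (-1.341)·1.67)/3.091 = 1.466.
Then σ = (x₂ − x₁)/(z₂ − z₁) = (1.67 − 1.31)/3.091 = 0.116.
Precision τ = 1/σ² = 1/0.1165² = 73.7.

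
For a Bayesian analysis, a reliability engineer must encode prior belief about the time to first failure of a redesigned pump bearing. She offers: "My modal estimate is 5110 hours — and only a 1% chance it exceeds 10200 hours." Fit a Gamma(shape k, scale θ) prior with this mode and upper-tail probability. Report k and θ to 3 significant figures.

Gamma(k,θ) with k>1 has mode (k−1)θ, so θ = 5110/(k−1).
Need P(X < 10200) = 0.99 with θ tied to k this way. Start at k = 2, θ = 5110: P(X<10200) ≈ 0.593.
Too low — raise k to concentrate. Iterating converges to k ≈ 11.3.
Then θ = 5110/(11.3−1) ≈ 497.

k ≈ 11.3, θ ≈ 497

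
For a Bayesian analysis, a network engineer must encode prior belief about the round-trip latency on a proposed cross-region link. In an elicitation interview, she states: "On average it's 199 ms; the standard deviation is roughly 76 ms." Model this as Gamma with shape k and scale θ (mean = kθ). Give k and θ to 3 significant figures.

For Gamma(k, scale θ): mean = kθ, variance = kθ², so CV = 1/√k.
CV = SD/mean = 76/199 = 0.3819, hence k = 1/CV² = 6.86.
Then θ = mean/k = 199/6.86 = 29.

k ≈ 6.86, θ ≈ 29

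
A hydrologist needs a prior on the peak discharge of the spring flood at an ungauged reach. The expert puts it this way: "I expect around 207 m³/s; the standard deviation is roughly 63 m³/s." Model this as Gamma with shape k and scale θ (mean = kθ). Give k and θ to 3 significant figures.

k ≈ 10.8, θ ≈ 19.2

For Gamma(k, scale θ): mean = kθ, variance = kθ², so CV = 1/√k.
CV = SD/mean = 63/207 = 0.3043, hence k = 1/CV² = 10.8.
Then θ = mean/k = 207/10.8 = 19.2.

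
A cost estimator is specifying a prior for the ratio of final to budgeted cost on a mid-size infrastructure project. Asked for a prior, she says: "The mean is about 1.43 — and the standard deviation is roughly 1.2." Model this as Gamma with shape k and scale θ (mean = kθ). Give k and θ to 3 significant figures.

For Gamma(k, scale θ): mean = kθ, variance = kθ², so CV = 1/√k.
CV = SD/mean = 1.2/1.43 = 0.8392, hence k = 1/CV² = 1.42.
Then θ = mean/k = 1.43/1.42 = 1.01.

k ≈ 1.42, θ ≈ 1.01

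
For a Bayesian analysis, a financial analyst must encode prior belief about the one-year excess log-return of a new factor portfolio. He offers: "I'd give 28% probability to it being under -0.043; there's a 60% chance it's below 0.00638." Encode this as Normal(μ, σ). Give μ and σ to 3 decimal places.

The p-quantile of Normal(μ,σ) is μ + z_p·σ, with z_{0.28} = -0.5828 and z_{0.6} = 0.2533.
Eliminate σ: μ = (z₂·x₁ − z₁·x₂)/(z₂ − z₁) = (0.2533·-0.043 − (-0.5828)·0.00638)/0.8362 = -0.009.
Then σ = (x₂ − x₁)/(z₂ − z₁) = (0.00638 − -0.043)/0.8362 = 0.059.

μ = -0.009, σ = 0.059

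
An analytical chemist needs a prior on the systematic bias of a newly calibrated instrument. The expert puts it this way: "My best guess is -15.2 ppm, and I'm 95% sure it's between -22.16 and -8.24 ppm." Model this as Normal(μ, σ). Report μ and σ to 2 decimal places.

μ = -15.20, σ = 3.55

A symmetric 95% interval runs μ ± z·σ with z = 1.96.
Half-width = 6.96, so σ = 6.96/1.96 = 3.55.
μ is the stated best guess, -15.20.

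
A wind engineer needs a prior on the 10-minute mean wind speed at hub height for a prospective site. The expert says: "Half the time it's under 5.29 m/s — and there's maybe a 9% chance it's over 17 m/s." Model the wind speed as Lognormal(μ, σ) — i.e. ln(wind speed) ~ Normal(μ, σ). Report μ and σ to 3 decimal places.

μ ≈ 1.666, σ ≈ 0.871

If T ~ Lognormal(μ,σ) then ln T ~ Normal(μ,σ), so the p-quantile of ln T is μ + z_p·σ.
ln(5.29) = 1.666 and ln(17) = 2.833; z_{0.5} = 0, z_{0.91} = 1.341.
σ = (2.833 − 1.666)/(1.341 − (0)) = 0.871.
μ = 1.666 − (0)·0.871 = 1.666.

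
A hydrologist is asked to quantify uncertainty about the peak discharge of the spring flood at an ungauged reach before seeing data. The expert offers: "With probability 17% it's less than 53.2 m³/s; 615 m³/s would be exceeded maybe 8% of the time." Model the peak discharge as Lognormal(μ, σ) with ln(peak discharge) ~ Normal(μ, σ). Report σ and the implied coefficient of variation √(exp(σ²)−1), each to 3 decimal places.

σ ≈ 1.037, CV ≈ 1.391

If T ~ Lognormal(μ,σ) then ln T ~ Normal(μ,σ), so the p-quantile of ln T is μ + z_p·σ.
ln(53.2) = 3.974 and ln(615) = 6.422; z_{0.17} = -0.9542, z_{0.92} = 1.405.
σ = (6.422 − 3.974)/(1.405 − (-0.9542)) = 1.037.
μ = 3.974 − (-0.9542)·1.037 = 4.964.
CV = √(exp(σ²)−1) = √(exp(1.0763)−1) = 1.391.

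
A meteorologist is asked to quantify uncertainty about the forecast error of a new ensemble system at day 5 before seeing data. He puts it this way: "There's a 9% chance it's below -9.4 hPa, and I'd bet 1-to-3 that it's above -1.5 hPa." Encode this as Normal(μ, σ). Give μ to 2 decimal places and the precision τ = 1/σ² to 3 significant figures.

The p-quantile of Normal(μ,σ) is μ + z_p·σ, with z_{0.09} = -1.341 and z_{0.75} = 0.6745.
Eliminate σ: μ = (z₂·x₁ − z₁·x₂)/(z₂ − z₁) = (0.6745·-9.4 − (-1.341)·-1.5)/2.015 = -4.14.
Then σ = (x₂ − x₁)/(z₂ − z₁) = (-1.5 − -9.4)/2.015 = 3.92.
Precision τ = 1/σ² = 1/3.92² = 0.0651.

μ = -4.14, τ = 0.0651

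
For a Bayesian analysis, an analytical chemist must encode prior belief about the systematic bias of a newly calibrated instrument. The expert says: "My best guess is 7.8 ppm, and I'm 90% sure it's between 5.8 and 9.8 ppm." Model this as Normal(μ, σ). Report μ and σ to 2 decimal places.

A symmetric 90% interval runs μ ± z·σ with z = 1.645.
Half-width = 2, so σ = 2/1.645 = 1.22.
μ is the stated best guess, 7.80.

μ = 7.80, σ = 1.22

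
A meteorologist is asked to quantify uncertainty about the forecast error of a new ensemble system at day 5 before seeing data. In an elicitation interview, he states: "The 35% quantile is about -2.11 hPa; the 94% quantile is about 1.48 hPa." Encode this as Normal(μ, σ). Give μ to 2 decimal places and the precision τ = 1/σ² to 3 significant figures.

μ = -1.40, τ = 0.292

For Normal(μ,σ), the p-quantile is μ + z_p·σ. Here z_{0.35} = -0.3853, z_{0.94} = 1.555.
So -2.11 = μ − 0.3853σ and 1.48 = μ + 1.555σ.
Subtracting: σ = (1.48 − -2.11)/(1.555 − (-0.3853)) = 1.85.
Then μ = -2.11 − (-0.3853)·1.85 = -1.40.
Precision τ = 1/σ² = 1/1.85² = 0.292.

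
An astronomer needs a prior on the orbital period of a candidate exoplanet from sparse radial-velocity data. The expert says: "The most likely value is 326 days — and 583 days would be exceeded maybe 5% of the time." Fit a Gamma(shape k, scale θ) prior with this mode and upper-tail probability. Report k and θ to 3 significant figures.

k ≈ 9.25, θ ≈ 39.5

Gamma(k,θ) with k>1 has mode (k−1)θ, so θ = 326/(k−1).
Need P(X < 583) = 0.95 with θ tied to k this way. Start at k = 2, θ = 326: P(X<583) ≈ 0.534.
Too low — raise k to concentrate. Iterating converges to k ≈ 9.25.
Then θ = 326/(9.25−1) ≈ 39.5.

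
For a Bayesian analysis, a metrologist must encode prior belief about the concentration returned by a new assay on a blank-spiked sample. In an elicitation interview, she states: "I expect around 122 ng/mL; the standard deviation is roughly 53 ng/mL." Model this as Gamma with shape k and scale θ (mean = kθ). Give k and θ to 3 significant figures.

For Gamma(k, scale θ): mean = kθ, variance = kθ², so CV = 1/√k.
CV = SD/mean = 53/122 = 0.4344, hence k = 1/CV² = 5.3.
Then θ = mean/k = 122/5.3 = 23.

k ≈ 5.3, θ ≈ 23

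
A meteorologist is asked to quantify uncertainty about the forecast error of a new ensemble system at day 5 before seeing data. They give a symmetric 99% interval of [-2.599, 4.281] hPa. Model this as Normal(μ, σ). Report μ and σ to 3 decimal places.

μ = 0.841, σ = 1.335

A symmetric 99% interval runs μ ± z·σ with z = 2.576.
Half-width = 3.44, so σ = 3.44/2.576 = 1.335.
μ is the interval midpoint, 0.841.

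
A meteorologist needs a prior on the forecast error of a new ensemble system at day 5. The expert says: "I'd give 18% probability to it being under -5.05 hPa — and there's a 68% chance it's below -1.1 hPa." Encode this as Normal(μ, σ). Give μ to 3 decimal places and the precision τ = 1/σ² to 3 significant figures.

The p-quantile of Normal(μ,σ) is μ + z_p·σ, with z_{0.18} = -0.9154 and z_{0.68} = 0.4677.
Eliminate σ: μ = (z₂·x₁ − z₁·x₂)/(z₂ − z₁) = (0.4677·-5.05 − (-0.9154)·-1.1)/1.383 = -2.436.
Then σ = (x₂ − x₁)/(z₂ − z₁) = (-1.1 − -5.05)/1.383 = 2.856.
Precision τ = 1/σ² = 1/2.856² = 0.123.

μ = -2.436, τ = 0.123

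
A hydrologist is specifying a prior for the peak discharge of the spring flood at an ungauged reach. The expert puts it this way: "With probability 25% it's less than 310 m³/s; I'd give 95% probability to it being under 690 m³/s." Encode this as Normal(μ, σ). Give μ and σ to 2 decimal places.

The p-quantile of Normal(μ,σ) is μ + z_p·σ, with z_{0.25} = -0.6745 and z_{0.95} = 1.645.
Eliminate σ: μ = (z₂·x₁ − z₁·x₂)/(z₂ − z₁) = (1.645·310 − (-0.6745)·690)/2.319 = 420.51.
Then σ = (x₂ − x₁)/(z₂ − z₁) = (690 − 310)/2.319 = 163.84.

μ = 420.51, σ = 163.84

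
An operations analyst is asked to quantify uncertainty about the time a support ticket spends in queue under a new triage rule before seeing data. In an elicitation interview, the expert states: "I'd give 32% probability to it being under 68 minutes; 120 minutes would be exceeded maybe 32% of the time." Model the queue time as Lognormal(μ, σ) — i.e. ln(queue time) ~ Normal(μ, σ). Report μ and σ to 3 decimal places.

μ ≈ 4.503, σ ≈ 0.607

If T ~ Lognormal(μ,σ) then ln T ~ Normal(μ,σ), so the p-quantile of ln T is μ + z_p·σ.
ln(68) = 4.22 and ln(120) = 4.787; z_{0.32} = -0.4677, z_{0.68} = 0.4677.
σ = (4.787 − 4.22)/(0.4677 − (-0.4677)) = 0.607.
μ = 4.22 − (-0.4677)·0.607 = 4.503.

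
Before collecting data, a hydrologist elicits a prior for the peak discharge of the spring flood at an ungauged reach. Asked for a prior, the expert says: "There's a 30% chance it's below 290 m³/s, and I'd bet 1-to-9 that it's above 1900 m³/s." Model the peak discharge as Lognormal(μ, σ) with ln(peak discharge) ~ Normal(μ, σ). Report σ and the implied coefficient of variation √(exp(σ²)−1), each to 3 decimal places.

σ ≈ 1.041, CV ≈ 1.398

If T ~ Lognormal(μ,σ) then ln T ~ Normal(μ,σ), so the p-quantile of ln T is μ + z_p·σ.
ln(290) = 5.67 and ln(1900) = 7.55; z_{0.3} = -0.5244, z_{0.9} = 1.282.
σ = (7.55 − 5.67)/(1.282 − (-0.5244)) = 1.041.
μ = 5.67 − (-0.5244)·1.041 = 6.216.
CV = √(exp(σ²)−1) = √(exp(1.0834)−1) = 1.398.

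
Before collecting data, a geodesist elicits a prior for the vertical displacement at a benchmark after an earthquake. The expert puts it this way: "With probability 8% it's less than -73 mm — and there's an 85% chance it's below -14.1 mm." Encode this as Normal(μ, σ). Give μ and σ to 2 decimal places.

The p-quantile of Normal(μ,σ) is μ + z_p·σ, with z_{0.08} = -1.405 and z_{0.85} = 1.036.
Eliminate σ: μ = (z₂·x₁ − z₁·x₂)/(z₂ − z₁) = (1.036·-73 − (-1.405)·-14.1)/2.442 = -39.10.
Then σ = (x₂ − x₁)/(z₂ − z₁) = (-14.1 − -73)/2.442 = 24.12.

μ = -39.10, σ = 24.12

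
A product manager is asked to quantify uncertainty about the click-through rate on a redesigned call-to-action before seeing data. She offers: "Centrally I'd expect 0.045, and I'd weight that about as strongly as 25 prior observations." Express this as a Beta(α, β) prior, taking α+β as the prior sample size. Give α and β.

α = 1.125, β = 23.875

Under the effective-sample-size interpretation, Beta(α, β) has prior mean α/(α+β) and prior sample size α+β.
So α+β = 25 and α/(α+β) = 0.045, giving α = 0.045·25 = 1.125 and β = 25 − 1.125 = 23.875.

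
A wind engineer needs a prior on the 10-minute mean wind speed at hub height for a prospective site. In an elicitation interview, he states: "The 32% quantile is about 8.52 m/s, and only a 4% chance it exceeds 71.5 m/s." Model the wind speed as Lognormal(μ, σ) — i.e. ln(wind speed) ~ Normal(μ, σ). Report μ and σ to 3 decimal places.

If T ~ Lognormal(μ,σ) then ln T ~ Normal(μ,σ), so the p-quantile of ln T is μ + z_p·σ.
ln(8.52) = 2.142 and ln(71.5) = 4.27; z_{0.32} = -0.4677, z_{0.96} = 1.751.
σ = (4.27 − 2.142)/(1.751 − (-0.4677)) = 0.959.
μ = 2.142 − (-0.4677)·0.959 = 2.591.

μ ≈ 2.591, σ ≈ 0.959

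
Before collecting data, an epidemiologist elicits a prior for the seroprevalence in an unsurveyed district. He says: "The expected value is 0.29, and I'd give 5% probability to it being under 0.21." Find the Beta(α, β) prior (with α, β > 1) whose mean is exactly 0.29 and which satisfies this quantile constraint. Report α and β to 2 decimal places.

With mean 0.29 fixed, write α = 0.29s, β = 0.71s where s = α+β.
Need P(θ < 0.21) = 0.05 under Beta(0.29s, 0.71s). Normal approximation: (q−m)/√(m(1−m)/s) ≈ z_{0.05} = -1.64, so s ≈ 0.29·0.71·(-1.64)²/(0.21−0.29)² = 87.0.
At s = 87.0: P(θ<0.21) ≈ 0.043. Adjusting to match 0.05 gives s ≈ 79.77.
So α = 0.29·79.77 ≈ 23.13, β = 0.71·79.77 ≈ 56.64.

α ≈ 23.13, β ≈ 56.64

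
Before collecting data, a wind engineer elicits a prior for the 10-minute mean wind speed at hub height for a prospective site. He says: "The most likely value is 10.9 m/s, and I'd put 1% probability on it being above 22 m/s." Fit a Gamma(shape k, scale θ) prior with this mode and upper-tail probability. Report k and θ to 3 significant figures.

k ≈ 10.9, θ ≈ 1.1

Gamma(k,θ) with k>1 has mode (k−1)θ, so θ = 10.9/(k−1).
Need P(X < 22) = 0.99 with θ tied to k this way. Start at k = 2, θ = 10.9: P(X<22) ≈ 0.599.
Too low — raise k to concentrate. Iterating converges to k ≈ 10.9.
Then θ = 10.9/(10.9−1) ≈ 1.1.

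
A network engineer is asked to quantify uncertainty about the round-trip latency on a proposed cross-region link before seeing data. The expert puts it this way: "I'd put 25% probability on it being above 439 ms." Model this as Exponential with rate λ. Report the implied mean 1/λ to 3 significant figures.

mean ≈ 317 ms

P(T > 439.0) = e^(−λ·439.0) = 0.25, so λ = −ln(0.25)/439.0 = 0.00316.
Mean = 1/λ = 317 ms.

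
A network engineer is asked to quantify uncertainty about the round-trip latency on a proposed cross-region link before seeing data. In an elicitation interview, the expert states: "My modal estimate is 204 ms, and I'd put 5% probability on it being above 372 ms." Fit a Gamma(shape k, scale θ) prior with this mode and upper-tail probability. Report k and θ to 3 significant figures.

k ≈ 8.72, θ ≈ 26.4

Gamma(k,θ) with k>1 has mode (k−1)θ, so θ = 204/(k−1).
Need P(X < 372) = 0.95 with θ tied to k this way. Start at k = 2, θ = 204: P(X<372) ≈ 0.544.
Too low — raise k to concentrate. Iterating converges to k ≈ 8.72.
Then θ = 204/(8.72−1) ≈ 26.4.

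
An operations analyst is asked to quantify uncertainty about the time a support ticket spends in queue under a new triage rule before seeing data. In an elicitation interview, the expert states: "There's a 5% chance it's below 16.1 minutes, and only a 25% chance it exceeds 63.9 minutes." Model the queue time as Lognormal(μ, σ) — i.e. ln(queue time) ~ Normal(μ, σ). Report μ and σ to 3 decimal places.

If T ~ Lognormal(μ,σ) then ln T ~ Normal(μ,σ), so the p-quantile of ln T is μ + z_p·σ.
ln(16.1) = 2.779 and ln(63.9) = 4.157; z_{0.05} = -1.645, z_{0.75} = 0.6745.
σ = (4.157 − 2.779)/(0.6745 − (-1.645)) = 0.594.
μ = 2.779 − (-1.645)·0.594 = 3.756.

μ ≈ 3.756, σ ≈ 0.594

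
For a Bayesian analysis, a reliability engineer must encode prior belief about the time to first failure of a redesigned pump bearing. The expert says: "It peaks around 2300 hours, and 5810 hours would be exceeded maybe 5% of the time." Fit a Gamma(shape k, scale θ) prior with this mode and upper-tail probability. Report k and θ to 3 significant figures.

k ≈ 4.16, θ ≈ 728

Gamma(k,θ) with k>1 has mode (k−1)θ, so θ = 2300/(k−1).
Need P(X < 5810) = 0.95 with θ tied to k this way. Start at k = 2, θ = 2300: P(X<5810) ≈ 0.718.
Too low — raise k to concentrate. Iterating converges to k ≈ 4.16.
Then θ = 2300/(4.16−1) ≈ 728.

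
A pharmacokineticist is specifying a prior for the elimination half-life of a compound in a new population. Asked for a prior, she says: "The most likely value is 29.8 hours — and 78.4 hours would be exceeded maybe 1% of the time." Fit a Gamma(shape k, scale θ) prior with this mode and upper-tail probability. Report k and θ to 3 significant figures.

Gamma(k,θ) with k>1 has mode (k−1)θ, so θ = 29.8/(k−1).
Need P(X < 78.4) = 0.99 with θ tied to k this way. Start at k = 2, θ = 29.8: P(X<78.4) ≈ 0.739.
Too low — raise k to concentrate. Iterating converges to k ≈ 5.96.
Then θ = 29.8/(5.96−1) ≈ 6.01.

k ≈ 5.96, θ ≈ 6.01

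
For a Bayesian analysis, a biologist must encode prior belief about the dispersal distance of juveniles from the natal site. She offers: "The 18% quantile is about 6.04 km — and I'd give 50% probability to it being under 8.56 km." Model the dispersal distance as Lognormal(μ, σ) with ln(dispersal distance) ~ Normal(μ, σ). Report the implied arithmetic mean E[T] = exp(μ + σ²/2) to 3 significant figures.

If T ~ Lognormal(μ,σ) then ln T ~ Normal(μ,σ), so the p-quantile of ln T is μ + z_p·σ.
ln(6.04) = 1.798 and ln(8.56) = 2.147; z_{0.18} = -0.9154, z_{0.5} = 0.
σ = (2.147 − 1.798)/(0 − (-0.9154)) = 0.381.
μ = 1.798 − (-0.9154)·0.381 = 2.147.
E[T] = exp(μ + σ²/2) = exp(2.147 + 0.0726) = 9.2 km.

E[T] ≈ 9.2 km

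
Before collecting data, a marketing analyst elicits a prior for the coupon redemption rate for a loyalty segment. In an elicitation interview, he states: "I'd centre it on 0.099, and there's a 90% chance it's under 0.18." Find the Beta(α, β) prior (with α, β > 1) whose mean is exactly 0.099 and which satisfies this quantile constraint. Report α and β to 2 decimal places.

α ≈ 2.41, β ≈ 21.94

With mean 0.099 fixed, write α = 0.099s, β = 0.901s where s = α+β.
Need P(θ < 0.18) = 0.9 under Beta(0.099s, 0.901s). Normal approximation: (q−m)/√(m(1−m)/s) ≈ z_{0.9} = 1.28, so s ≈ 0.099·0.901·(1.28)²/(0.18−0.099)² = 22.3.
At s = 22.3: P(θ<0.18) ≈ 0.893. Adjusting to match 0.9 gives s ≈ 24.36.
So α = 0.099·24.36 ≈ 2.41, β = 0.901·24.36 ≈ 21.94.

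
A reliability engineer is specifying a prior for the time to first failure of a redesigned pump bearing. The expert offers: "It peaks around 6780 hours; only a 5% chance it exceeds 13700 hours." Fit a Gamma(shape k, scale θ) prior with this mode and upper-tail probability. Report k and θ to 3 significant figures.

k ≈ 6.6, θ ≈ 1210

Gamma(k,θ) with k>1 has mode (k−1)θ, so θ = 6780/(k−1).
Need P(X < 13700) = 0.95 with θ tied to k this way. Start at k = 2, θ = 6780: P(X<13700) ≈ 0.600.
Too low — raise k to concentrate. Iterating converges to k ≈ 6.6.
Then θ = 6780/(6.6−1) ≈ 1210.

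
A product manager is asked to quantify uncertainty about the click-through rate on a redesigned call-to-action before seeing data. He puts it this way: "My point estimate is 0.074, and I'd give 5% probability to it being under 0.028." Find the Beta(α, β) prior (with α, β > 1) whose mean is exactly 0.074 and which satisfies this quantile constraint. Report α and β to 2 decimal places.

With mean 0.074 fixed, write α = 0.074s, β = 0.926s where s = α+β.
Need P(θ < 0.028) = 0.05 under Beta(0.074s, 0.926s). Normal approximation: (q−m)/√(m(1−m)/s) ≈ z_{0.05} = -1.64, so s ≈ 0.074·0.926·(-1.64)²/(0.028−0.074)² = 87.6.
At s = 87.6: P(θ<0.028) ≈ 0.020. Adjusting to match 0.05 gives s ≈ 59.99.
So α = 0.074·59.99 ≈ 4.44, β = 0.926·59.99 ≈ 55.55.

α ≈ 4.44, β ≈ 55.55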